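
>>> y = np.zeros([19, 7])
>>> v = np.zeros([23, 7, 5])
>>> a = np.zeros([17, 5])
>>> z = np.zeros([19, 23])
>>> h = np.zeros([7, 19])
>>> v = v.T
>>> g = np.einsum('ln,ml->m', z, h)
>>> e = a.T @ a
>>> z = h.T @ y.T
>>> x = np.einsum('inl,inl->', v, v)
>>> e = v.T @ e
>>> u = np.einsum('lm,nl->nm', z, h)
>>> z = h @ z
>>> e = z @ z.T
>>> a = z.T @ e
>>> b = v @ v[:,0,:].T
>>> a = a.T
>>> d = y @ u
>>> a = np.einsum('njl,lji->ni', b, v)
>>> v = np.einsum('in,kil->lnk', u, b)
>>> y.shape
(19, 7)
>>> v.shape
(5, 19, 5)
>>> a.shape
(5, 23)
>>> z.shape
(7, 19)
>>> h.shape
(7, 19)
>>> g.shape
(7,)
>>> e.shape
(7, 7)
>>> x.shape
()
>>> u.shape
(7, 19)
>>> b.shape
(5, 7, 5)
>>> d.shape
(19, 19)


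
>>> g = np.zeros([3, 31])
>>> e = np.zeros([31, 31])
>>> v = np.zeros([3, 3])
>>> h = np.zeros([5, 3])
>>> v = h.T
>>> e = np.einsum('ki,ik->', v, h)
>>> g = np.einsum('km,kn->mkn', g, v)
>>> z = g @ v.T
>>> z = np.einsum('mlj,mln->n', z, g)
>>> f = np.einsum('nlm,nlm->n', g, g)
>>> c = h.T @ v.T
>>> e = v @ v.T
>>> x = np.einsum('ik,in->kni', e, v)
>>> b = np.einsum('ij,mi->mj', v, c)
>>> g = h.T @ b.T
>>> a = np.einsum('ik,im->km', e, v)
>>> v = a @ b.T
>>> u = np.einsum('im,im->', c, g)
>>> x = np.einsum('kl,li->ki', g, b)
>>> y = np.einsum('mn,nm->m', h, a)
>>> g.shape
(3, 3)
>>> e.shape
(3, 3)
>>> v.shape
(3, 3)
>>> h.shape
(5, 3)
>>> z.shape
(5,)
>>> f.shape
(31,)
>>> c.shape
(3, 3)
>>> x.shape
(3, 5)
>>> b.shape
(3, 5)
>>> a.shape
(3, 5)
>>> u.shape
()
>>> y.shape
(5,)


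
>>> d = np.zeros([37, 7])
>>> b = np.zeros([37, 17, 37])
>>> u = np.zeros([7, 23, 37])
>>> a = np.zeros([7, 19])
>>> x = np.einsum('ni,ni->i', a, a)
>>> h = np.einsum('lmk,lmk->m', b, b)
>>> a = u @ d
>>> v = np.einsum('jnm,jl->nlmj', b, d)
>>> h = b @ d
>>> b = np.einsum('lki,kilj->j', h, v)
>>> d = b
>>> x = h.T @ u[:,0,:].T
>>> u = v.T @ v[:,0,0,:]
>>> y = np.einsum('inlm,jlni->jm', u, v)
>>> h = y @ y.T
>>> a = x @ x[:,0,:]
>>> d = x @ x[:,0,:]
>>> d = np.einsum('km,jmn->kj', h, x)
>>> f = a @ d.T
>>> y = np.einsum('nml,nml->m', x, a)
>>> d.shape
(17, 7)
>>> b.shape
(37,)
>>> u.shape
(37, 37, 7, 37)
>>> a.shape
(7, 17, 7)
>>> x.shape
(7, 17, 7)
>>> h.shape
(17, 17)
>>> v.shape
(17, 7, 37, 37)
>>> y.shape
(17,)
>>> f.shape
(7, 17, 17)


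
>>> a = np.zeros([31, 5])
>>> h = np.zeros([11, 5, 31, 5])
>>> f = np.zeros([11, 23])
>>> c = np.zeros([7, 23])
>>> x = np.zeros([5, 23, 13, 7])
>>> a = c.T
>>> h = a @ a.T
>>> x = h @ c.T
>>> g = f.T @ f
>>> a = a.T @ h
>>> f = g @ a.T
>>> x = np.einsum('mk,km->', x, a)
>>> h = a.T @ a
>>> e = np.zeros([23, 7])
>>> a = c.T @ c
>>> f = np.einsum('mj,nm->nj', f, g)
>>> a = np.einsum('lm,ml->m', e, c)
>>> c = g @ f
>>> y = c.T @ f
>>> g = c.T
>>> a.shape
(7,)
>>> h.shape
(23, 23)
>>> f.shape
(23, 7)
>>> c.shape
(23, 7)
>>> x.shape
()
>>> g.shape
(7, 23)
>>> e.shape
(23, 7)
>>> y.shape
(7, 7)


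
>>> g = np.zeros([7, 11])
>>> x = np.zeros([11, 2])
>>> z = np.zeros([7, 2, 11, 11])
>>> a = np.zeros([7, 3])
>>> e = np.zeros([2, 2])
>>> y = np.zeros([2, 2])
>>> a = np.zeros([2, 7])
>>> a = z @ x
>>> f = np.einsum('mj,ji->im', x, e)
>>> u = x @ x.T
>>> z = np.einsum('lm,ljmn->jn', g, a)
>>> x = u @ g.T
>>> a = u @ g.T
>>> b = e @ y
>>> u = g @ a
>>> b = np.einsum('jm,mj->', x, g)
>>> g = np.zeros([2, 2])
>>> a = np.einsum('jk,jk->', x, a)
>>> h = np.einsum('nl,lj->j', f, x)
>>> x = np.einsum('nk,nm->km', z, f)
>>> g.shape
(2, 2)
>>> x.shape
(2, 11)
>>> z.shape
(2, 2)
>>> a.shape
()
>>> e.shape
(2, 2)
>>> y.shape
(2, 2)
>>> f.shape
(2, 11)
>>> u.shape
(7, 7)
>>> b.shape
()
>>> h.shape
(7,)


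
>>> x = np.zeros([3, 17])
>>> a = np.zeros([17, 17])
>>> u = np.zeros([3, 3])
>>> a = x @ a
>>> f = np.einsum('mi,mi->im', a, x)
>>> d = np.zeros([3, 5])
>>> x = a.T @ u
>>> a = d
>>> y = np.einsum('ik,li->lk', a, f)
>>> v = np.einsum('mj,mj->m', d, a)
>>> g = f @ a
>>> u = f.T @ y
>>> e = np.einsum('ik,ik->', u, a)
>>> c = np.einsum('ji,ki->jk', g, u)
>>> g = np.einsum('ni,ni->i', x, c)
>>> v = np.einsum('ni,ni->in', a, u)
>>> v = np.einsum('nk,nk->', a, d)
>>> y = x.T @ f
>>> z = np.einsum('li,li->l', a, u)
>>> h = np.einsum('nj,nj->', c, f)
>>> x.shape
(17, 3)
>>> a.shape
(3, 5)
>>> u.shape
(3, 5)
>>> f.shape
(17, 3)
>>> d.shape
(3, 5)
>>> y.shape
(3, 3)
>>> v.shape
()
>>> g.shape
(3,)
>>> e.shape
()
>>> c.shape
(17, 3)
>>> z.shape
(3,)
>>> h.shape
()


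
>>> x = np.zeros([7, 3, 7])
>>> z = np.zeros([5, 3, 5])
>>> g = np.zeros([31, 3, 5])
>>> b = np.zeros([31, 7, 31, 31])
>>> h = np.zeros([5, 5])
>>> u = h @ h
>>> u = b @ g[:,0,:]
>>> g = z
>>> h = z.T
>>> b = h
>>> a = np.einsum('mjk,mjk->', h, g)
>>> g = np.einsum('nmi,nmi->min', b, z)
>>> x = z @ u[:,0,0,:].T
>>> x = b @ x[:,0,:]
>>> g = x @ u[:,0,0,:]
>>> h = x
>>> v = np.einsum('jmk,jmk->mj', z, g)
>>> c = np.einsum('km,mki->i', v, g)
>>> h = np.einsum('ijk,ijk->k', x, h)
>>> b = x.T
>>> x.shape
(5, 3, 31)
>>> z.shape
(5, 3, 5)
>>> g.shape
(5, 3, 5)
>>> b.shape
(31, 3, 5)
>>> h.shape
(31,)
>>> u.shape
(31, 7, 31, 5)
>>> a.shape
()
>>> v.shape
(3, 5)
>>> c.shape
(5,)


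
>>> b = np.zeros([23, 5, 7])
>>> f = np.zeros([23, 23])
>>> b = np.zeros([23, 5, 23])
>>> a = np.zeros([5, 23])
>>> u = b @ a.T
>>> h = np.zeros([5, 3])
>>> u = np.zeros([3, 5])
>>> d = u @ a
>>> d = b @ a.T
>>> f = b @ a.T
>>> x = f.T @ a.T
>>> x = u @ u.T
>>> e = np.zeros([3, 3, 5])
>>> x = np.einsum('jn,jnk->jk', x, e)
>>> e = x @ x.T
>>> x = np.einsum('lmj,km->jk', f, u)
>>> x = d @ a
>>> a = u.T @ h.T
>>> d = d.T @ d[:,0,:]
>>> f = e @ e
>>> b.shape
(23, 5, 23)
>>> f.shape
(3, 3)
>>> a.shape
(5, 5)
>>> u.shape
(3, 5)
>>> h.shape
(5, 3)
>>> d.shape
(5, 5, 5)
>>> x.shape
(23, 5, 23)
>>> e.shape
(3, 3)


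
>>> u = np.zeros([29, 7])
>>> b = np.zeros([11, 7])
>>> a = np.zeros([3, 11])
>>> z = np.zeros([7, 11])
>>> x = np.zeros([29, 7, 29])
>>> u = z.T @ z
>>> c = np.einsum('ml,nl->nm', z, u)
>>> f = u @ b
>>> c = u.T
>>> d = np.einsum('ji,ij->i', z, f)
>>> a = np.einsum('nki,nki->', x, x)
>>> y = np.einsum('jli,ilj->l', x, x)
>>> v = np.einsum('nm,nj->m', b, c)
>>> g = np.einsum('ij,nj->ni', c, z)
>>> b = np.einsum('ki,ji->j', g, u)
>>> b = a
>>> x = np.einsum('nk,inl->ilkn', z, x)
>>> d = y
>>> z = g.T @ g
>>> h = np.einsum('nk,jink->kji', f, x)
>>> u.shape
(11, 11)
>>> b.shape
()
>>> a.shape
()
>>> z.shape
(11, 11)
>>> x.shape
(29, 29, 11, 7)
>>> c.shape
(11, 11)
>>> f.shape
(11, 7)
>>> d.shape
(7,)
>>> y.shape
(7,)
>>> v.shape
(7,)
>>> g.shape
(7, 11)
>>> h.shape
(7, 29, 29)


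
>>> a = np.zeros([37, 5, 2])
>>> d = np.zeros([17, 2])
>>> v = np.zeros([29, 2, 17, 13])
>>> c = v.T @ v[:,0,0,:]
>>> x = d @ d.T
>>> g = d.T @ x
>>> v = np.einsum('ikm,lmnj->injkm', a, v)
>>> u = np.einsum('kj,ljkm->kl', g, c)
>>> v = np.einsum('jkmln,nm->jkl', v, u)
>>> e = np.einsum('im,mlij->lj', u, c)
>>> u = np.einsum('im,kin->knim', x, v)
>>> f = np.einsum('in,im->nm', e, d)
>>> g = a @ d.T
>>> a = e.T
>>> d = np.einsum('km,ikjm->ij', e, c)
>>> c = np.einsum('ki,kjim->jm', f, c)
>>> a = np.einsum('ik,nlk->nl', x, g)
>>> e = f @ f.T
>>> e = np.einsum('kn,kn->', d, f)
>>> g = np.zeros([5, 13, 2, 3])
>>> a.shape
(37, 5)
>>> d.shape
(13, 2)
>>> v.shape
(37, 17, 5)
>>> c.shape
(17, 13)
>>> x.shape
(17, 17)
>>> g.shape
(5, 13, 2, 3)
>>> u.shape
(37, 5, 17, 17)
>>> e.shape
()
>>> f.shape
(13, 2)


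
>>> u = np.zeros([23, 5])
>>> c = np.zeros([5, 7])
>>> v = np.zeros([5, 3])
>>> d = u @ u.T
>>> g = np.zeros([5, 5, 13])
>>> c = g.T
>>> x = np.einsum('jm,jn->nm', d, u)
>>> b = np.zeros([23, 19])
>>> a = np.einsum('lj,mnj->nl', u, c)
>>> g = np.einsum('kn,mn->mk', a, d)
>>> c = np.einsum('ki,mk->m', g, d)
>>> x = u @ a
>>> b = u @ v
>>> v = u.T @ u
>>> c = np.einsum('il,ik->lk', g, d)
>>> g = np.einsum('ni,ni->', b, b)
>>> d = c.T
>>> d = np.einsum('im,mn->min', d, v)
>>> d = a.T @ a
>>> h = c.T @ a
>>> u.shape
(23, 5)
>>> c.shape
(5, 23)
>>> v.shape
(5, 5)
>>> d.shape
(23, 23)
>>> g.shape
()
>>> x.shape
(23, 23)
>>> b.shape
(23, 3)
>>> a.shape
(5, 23)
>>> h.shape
(23, 23)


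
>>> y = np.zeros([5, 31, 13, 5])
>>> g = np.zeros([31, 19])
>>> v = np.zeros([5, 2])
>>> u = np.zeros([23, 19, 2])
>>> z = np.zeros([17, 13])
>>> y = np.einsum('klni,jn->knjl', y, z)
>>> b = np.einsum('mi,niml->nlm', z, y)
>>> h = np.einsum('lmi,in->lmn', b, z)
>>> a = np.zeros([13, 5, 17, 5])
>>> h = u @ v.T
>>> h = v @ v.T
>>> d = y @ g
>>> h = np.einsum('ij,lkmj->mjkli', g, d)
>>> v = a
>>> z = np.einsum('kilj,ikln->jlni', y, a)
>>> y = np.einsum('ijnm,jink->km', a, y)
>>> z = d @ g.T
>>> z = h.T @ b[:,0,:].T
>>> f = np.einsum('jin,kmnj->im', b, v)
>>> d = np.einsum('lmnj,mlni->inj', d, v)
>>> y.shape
(31, 5)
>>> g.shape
(31, 19)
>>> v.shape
(13, 5, 17, 5)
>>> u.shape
(23, 19, 2)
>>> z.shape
(31, 5, 13, 19, 5)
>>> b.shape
(5, 31, 17)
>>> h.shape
(17, 19, 13, 5, 31)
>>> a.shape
(13, 5, 17, 5)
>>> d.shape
(5, 17, 19)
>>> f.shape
(31, 5)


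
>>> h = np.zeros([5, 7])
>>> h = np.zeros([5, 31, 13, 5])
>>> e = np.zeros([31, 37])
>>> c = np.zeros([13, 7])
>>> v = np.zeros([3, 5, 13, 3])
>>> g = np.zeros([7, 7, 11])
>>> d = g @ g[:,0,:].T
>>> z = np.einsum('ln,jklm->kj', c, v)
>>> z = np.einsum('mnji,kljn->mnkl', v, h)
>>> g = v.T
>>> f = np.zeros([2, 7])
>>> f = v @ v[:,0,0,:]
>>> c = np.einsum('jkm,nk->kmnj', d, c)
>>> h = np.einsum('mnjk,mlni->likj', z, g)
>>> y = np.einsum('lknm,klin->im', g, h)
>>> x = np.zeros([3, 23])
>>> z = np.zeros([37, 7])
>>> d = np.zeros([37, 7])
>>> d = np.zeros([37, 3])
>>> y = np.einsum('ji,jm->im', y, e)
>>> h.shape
(13, 3, 31, 5)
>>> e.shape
(31, 37)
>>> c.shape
(7, 7, 13, 7)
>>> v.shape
(3, 5, 13, 3)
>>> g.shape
(3, 13, 5, 3)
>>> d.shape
(37, 3)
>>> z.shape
(37, 7)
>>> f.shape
(3, 5, 13, 3)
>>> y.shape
(3, 37)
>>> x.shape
(3, 23)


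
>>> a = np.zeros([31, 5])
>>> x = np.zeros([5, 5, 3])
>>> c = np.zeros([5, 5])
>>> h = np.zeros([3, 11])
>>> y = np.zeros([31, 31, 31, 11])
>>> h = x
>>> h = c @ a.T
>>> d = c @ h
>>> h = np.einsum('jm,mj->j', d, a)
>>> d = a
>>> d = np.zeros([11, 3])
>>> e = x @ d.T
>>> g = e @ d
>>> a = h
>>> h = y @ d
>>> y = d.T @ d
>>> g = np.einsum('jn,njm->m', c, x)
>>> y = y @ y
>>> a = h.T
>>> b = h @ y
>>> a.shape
(3, 31, 31, 31)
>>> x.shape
(5, 5, 3)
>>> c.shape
(5, 5)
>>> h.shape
(31, 31, 31, 3)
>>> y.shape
(3, 3)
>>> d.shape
(11, 3)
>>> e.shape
(5, 5, 11)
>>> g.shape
(3,)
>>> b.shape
(31, 31, 31, 3)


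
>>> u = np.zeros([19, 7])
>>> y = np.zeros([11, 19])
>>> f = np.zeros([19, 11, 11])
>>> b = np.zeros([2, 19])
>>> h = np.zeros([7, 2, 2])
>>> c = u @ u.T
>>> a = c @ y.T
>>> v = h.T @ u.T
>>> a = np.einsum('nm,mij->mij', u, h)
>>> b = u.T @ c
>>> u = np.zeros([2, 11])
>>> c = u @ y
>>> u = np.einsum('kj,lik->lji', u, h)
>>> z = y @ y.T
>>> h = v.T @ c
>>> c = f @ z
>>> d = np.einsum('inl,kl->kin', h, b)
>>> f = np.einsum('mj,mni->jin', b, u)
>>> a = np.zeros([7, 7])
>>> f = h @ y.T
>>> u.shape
(7, 11, 2)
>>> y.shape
(11, 19)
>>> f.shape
(19, 2, 11)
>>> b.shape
(7, 19)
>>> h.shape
(19, 2, 19)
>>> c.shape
(19, 11, 11)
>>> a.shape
(7, 7)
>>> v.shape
(2, 2, 19)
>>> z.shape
(11, 11)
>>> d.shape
(7, 19, 2)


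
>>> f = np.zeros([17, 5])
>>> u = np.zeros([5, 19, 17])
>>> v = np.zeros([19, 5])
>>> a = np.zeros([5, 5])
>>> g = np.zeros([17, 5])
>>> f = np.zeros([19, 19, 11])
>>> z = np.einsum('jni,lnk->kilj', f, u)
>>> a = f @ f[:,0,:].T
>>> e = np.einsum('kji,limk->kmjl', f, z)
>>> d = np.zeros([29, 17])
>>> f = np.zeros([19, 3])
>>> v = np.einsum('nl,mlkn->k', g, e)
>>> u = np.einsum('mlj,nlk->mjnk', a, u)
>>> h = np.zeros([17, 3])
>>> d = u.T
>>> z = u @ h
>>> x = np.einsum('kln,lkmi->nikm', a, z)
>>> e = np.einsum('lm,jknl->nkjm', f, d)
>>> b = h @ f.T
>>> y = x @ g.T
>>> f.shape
(19, 3)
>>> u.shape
(19, 19, 5, 17)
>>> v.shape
(19,)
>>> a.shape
(19, 19, 19)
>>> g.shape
(17, 5)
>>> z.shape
(19, 19, 5, 3)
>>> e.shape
(19, 5, 17, 3)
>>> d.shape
(17, 5, 19, 19)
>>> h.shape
(17, 3)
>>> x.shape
(19, 3, 19, 5)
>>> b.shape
(17, 19)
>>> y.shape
(19, 3, 19, 17)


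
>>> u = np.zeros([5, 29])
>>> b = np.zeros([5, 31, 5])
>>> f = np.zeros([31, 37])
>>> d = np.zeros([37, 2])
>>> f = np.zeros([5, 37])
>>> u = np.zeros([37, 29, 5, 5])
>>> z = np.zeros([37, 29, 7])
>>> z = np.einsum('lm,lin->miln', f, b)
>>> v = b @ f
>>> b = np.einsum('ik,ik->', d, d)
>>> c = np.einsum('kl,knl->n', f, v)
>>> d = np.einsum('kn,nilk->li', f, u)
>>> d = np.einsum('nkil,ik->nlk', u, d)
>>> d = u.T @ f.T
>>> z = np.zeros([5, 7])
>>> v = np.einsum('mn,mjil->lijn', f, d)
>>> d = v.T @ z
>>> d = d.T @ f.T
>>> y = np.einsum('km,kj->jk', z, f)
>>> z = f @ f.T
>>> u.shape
(37, 29, 5, 5)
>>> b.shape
()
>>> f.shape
(5, 37)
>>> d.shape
(7, 29, 5, 5)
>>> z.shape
(5, 5)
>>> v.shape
(5, 29, 5, 37)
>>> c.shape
(31,)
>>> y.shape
(37, 5)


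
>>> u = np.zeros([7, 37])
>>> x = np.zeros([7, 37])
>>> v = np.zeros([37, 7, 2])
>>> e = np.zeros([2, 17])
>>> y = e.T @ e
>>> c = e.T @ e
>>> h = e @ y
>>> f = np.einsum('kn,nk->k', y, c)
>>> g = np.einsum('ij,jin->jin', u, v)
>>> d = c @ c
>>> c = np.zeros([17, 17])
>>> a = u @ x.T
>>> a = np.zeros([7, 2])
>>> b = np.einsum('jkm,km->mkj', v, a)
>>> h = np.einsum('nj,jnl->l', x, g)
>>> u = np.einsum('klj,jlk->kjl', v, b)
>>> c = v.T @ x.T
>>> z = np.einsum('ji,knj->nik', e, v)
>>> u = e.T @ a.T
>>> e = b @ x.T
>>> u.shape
(17, 7)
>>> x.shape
(7, 37)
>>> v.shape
(37, 7, 2)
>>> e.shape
(2, 7, 7)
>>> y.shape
(17, 17)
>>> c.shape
(2, 7, 7)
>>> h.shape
(2,)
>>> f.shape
(17,)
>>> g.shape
(37, 7, 2)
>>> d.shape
(17, 17)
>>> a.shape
(7, 2)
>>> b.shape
(2, 7, 37)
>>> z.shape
(7, 17, 37)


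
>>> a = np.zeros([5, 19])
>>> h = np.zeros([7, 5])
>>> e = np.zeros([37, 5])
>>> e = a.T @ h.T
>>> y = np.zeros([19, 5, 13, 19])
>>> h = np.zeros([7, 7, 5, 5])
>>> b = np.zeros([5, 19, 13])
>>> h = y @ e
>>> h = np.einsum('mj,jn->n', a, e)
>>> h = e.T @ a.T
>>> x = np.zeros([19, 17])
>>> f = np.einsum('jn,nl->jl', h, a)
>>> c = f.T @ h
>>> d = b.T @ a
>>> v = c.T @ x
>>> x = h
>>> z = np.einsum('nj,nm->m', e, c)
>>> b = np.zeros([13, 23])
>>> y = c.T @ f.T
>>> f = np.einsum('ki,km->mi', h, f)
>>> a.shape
(5, 19)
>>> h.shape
(7, 5)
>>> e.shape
(19, 7)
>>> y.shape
(5, 7)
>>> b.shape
(13, 23)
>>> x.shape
(7, 5)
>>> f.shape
(19, 5)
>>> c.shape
(19, 5)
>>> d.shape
(13, 19, 19)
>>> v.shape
(5, 17)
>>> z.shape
(5,)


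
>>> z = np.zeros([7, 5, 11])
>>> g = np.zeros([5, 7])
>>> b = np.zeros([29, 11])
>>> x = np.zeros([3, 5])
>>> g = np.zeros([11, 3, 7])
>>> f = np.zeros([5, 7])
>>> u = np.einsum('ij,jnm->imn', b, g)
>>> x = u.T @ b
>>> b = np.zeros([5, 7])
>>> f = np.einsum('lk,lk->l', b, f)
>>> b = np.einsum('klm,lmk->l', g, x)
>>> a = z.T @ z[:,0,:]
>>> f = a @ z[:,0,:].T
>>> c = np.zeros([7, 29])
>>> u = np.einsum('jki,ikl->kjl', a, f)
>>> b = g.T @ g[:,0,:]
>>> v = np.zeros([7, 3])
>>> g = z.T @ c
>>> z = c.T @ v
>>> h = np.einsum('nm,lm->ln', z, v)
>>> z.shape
(29, 3)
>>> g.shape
(11, 5, 29)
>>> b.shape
(7, 3, 7)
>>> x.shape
(3, 7, 11)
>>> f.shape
(11, 5, 7)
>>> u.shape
(5, 11, 7)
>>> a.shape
(11, 5, 11)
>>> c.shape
(7, 29)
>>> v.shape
(7, 3)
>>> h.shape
(7, 29)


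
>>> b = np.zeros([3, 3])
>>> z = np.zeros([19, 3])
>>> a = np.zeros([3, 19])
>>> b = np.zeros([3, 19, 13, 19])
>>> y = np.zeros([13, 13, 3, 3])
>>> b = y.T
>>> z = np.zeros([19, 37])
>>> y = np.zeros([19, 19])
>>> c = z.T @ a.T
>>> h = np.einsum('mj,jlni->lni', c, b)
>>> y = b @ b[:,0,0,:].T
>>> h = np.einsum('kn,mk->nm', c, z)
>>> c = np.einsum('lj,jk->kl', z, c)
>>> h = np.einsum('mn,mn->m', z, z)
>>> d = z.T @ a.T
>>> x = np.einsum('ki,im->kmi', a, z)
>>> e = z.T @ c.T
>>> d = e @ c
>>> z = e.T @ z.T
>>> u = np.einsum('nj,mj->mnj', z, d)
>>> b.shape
(3, 3, 13, 13)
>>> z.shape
(3, 19)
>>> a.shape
(3, 19)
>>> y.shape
(3, 3, 13, 3)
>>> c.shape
(3, 19)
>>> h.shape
(19,)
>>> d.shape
(37, 19)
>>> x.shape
(3, 37, 19)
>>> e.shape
(37, 3)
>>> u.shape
(37, 3, 19)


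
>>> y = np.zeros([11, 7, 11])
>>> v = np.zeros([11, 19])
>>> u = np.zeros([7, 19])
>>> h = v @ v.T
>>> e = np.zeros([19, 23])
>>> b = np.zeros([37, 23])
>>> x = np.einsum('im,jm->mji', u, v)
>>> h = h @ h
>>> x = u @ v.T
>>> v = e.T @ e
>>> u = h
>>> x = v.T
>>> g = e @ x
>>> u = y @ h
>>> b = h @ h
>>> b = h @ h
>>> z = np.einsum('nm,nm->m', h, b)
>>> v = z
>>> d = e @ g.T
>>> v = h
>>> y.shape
(11, 7, 11)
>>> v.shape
(11, 11)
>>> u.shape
(11, 7, 11)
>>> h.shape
(11, 11)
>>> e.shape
(19, 23)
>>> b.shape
(11, 11)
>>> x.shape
(23, 23)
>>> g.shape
(19, 23)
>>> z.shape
(11,)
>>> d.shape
(19, 19)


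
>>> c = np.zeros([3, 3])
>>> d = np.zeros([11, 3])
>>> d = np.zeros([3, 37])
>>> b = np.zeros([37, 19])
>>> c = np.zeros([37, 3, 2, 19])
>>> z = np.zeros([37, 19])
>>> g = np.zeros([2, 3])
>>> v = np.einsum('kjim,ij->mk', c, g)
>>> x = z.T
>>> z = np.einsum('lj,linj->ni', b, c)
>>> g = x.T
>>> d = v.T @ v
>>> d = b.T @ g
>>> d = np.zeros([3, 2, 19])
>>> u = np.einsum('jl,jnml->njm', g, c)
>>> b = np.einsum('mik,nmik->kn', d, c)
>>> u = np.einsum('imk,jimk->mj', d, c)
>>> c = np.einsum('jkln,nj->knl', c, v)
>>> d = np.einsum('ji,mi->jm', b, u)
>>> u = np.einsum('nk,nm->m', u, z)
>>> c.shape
(3, 19, 2)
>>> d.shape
(19, 2)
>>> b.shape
(19, 37)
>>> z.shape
(2, 3)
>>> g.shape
(37, 19)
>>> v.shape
(19, 37)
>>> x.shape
(19, 37)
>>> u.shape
(3,)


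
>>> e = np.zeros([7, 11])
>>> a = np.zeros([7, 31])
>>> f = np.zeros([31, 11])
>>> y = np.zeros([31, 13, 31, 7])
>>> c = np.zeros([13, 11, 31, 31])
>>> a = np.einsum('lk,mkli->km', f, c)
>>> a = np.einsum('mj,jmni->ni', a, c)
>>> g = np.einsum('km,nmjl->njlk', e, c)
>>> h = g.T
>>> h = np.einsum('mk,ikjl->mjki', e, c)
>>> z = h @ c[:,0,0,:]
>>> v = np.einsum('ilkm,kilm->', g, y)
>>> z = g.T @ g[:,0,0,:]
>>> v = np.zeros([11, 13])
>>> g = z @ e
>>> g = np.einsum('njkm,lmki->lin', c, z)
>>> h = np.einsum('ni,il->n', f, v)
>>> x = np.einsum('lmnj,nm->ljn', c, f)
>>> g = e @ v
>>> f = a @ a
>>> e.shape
(7, 11)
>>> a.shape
(31, 31)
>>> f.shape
(31, 31)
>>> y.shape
(31, 13, 31, 7)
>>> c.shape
(13, 11, 31, 31)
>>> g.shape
(7, 13)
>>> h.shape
(31,)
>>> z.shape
(7, 31, 31, 7)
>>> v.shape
(11, 13)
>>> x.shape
(13, 31, 31)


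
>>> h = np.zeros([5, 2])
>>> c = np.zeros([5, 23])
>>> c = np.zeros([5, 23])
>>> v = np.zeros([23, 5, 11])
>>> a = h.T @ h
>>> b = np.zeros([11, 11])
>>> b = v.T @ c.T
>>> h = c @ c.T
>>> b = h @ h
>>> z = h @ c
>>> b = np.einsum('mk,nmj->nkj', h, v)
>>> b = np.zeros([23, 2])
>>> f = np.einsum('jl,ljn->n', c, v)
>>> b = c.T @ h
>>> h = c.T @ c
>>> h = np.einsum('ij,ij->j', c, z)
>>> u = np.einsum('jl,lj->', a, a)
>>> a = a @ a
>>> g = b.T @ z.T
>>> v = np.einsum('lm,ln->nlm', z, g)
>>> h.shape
(23,)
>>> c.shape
(5, 23)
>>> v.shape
(5, 5, 23)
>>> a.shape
(2, 2)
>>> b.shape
(23, 5)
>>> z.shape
(5, 23)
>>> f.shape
(11,)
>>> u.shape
()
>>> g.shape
(5, 5)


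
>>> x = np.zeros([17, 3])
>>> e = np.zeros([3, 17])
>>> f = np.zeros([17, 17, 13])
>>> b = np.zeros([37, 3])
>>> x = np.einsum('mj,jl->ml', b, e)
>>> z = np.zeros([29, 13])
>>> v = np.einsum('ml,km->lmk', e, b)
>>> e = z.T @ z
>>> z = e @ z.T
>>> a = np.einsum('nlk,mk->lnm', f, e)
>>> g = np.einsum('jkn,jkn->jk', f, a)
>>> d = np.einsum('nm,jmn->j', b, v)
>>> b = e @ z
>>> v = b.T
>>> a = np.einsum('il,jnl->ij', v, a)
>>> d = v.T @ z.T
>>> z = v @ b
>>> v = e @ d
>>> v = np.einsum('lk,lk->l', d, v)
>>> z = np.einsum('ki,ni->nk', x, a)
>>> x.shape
(37, 17)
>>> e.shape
(13, 13)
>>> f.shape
(17, 17, 13)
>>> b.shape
(13, 29)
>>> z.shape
(29, 37)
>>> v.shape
(13,)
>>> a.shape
(29, 17)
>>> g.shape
(17, 17)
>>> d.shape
(13, 13)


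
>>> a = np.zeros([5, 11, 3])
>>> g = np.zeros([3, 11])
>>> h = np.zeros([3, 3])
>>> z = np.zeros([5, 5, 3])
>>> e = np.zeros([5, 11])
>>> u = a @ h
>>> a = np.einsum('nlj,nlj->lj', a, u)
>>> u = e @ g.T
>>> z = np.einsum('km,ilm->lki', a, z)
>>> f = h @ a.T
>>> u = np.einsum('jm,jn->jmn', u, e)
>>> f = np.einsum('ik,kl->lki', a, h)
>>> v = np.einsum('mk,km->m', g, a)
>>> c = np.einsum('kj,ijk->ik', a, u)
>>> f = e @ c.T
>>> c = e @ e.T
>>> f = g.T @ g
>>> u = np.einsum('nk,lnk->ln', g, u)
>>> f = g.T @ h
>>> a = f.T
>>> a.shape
(3, 11)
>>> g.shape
(3, 11)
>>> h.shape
(3, 3)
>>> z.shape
(5, 11, 5)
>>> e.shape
(5, 11)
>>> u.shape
(5, 3)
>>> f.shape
(11, 3)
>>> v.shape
(3,)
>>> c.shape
(5, 5)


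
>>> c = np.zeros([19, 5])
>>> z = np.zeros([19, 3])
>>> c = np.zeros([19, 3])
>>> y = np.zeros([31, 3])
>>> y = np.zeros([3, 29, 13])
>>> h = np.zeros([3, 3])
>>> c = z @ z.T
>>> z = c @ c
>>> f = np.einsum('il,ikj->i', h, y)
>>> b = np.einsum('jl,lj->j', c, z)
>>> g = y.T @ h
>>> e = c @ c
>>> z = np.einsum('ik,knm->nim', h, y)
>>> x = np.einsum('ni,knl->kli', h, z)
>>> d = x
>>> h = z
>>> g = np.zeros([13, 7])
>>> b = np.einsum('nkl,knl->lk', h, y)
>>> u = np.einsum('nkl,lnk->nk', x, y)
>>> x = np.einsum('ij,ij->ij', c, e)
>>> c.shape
(19, 19)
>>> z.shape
(29, 3, 13)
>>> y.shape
(3, 29, 13)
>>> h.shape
(29, 3, 13)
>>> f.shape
(3,)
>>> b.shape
(13, 3)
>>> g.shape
(13, 7)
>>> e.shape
(19, 19)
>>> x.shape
(19, 19)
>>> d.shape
(29, 13, 3)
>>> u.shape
(29, 13)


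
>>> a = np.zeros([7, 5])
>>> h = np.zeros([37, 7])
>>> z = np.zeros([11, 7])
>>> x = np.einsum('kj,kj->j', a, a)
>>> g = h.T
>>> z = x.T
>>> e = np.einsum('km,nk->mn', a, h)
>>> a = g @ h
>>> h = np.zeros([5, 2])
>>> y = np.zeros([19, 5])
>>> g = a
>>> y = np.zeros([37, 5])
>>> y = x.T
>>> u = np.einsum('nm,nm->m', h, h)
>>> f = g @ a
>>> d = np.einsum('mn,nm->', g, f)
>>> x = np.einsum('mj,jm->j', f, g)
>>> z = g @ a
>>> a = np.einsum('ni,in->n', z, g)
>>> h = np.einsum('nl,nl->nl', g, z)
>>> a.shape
(7,)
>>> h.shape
(7, 7)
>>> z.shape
(7, 7)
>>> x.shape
(7,)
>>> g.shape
(7, 7)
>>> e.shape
(5, 37)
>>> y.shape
(5,)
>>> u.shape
(2,)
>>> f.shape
(7, 7)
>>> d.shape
()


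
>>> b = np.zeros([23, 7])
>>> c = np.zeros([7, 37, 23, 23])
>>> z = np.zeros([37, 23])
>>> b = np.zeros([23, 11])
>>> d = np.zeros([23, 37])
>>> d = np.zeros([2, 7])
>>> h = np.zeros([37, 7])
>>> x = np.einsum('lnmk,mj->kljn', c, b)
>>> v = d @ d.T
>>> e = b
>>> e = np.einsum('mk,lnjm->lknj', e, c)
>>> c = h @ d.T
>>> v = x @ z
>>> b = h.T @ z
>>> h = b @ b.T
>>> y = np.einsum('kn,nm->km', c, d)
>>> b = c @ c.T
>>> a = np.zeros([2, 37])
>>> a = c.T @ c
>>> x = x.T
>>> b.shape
(37, 37)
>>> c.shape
(37, 2)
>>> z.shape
(37, 23)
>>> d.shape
(2, 7)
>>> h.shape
(7, 7)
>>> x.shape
(37, 11, 7, 23)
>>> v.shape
(23, 7, 11, 23)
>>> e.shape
(7, 11, 37, 23)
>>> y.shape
(37, 7)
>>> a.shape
(2, 2)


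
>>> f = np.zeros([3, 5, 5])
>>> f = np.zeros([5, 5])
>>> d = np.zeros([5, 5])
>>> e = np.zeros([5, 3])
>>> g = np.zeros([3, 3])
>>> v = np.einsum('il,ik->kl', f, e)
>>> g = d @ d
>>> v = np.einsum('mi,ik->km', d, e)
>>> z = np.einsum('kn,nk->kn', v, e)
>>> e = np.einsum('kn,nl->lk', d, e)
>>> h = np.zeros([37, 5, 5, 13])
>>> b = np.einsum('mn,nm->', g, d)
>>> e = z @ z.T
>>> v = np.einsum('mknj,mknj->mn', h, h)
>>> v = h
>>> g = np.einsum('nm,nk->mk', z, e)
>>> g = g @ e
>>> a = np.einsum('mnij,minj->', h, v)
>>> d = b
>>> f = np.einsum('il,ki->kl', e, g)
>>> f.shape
(5, 3)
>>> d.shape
()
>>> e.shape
(3, 3)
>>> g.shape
(5, 3)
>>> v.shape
(37, 5, 5, 13)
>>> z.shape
(3, 5)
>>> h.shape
(37, 5, 5, 13)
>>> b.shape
()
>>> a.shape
()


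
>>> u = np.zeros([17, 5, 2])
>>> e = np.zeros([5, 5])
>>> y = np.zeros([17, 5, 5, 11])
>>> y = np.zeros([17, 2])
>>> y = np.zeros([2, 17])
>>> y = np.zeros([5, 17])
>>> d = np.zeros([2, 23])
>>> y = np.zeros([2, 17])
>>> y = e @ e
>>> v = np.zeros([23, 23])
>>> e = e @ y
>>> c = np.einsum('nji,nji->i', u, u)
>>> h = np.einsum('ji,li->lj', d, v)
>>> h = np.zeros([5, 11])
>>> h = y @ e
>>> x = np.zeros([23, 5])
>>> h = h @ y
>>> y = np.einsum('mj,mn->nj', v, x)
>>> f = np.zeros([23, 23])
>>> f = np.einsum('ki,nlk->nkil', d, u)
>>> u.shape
(17, 5, 2)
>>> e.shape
(5, 5)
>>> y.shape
(5, 23)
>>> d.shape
(2, 23)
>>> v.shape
(23, 23)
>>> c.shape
(2,)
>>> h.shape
(5, 5)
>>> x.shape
(23, 5)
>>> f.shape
(17, 2, 23, 5)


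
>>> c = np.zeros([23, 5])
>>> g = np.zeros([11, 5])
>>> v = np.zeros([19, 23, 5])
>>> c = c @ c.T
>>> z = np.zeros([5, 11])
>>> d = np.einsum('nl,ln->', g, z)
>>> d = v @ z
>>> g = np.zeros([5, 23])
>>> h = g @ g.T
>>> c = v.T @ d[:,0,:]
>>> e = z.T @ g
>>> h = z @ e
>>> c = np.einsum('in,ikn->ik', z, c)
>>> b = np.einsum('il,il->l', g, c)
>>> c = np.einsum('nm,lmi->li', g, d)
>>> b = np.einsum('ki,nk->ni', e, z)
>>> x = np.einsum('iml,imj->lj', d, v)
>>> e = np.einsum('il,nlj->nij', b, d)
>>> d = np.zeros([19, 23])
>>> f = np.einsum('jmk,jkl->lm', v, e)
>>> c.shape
(19, 11)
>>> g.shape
(5, 23)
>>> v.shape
(19, 23, 5)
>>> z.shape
(5, 11)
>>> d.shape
(19, 23)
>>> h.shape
(5, 23)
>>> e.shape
(19, 5, 11)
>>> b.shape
(5, 23)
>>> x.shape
(11, 5)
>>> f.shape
(11, 23)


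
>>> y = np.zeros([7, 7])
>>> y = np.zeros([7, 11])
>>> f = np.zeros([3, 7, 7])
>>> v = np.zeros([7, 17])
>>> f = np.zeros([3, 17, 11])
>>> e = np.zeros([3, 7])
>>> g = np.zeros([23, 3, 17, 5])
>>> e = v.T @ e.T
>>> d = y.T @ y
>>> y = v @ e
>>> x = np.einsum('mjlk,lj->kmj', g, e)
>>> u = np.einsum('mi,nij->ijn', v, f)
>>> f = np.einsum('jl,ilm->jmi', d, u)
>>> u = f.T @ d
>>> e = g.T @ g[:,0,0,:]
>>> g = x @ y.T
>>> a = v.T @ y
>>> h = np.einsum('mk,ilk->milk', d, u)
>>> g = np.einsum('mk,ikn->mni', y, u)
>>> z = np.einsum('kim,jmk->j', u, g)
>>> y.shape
(7, 3)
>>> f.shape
(11, 3, 17)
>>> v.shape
(7, 17)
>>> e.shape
(5, 17, 3, 5)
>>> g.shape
(7, 11, 17)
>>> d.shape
(11, 11)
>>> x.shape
(5, 23, 3)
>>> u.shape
(17, 3, 11)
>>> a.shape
(17, 3)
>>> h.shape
(11, 17, 3, 11)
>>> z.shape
(7,)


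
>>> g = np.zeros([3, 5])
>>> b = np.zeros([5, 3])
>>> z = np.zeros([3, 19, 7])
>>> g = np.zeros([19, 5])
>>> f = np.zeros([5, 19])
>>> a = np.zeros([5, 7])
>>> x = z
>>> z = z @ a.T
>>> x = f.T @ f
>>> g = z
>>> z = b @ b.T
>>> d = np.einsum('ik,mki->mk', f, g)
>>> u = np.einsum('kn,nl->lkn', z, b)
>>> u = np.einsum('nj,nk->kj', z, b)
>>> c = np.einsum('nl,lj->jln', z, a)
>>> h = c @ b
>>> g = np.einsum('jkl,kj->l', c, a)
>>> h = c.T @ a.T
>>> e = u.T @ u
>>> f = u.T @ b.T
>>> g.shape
(5,)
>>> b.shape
(5, 3)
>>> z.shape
(5, 5)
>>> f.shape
(5, 5)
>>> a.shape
(5, 7)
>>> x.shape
(19, 19)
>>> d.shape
(3, 19)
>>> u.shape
(3, 5)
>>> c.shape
(7, 5, 5)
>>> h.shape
(5, 5, 5)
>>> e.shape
(5, 5)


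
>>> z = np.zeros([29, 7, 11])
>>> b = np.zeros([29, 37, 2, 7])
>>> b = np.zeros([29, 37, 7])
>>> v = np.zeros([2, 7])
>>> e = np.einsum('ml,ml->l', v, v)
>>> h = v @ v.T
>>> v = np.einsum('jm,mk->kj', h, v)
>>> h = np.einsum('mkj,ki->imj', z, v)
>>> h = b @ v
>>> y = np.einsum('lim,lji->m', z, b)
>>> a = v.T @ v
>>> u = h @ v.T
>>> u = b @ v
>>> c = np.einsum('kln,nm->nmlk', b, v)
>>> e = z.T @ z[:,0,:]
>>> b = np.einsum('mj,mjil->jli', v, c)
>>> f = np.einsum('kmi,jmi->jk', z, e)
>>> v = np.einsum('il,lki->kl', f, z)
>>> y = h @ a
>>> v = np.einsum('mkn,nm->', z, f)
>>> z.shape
(29, 7, 11)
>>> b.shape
(2, 29, 37)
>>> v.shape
()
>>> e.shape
(11, 7, 11)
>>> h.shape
(29, 37, 2)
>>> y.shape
(29, 37, 2)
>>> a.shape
(2, 2)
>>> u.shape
(29, 37, 2)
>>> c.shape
(7, 2, 37, 29)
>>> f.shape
(11, 29)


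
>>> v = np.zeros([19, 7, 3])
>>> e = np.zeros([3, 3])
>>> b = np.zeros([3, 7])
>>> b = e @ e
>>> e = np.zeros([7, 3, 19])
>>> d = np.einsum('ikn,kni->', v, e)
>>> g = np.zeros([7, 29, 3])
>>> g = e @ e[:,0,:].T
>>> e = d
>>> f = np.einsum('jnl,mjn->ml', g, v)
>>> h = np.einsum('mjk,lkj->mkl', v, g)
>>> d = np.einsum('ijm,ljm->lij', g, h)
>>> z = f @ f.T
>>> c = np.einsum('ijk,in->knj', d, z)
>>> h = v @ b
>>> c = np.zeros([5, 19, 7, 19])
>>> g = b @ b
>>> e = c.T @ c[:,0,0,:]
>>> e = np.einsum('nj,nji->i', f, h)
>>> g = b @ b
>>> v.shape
(19, 7, 3)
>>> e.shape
(3,)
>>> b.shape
(3, 3)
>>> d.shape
(19, 7, 3)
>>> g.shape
(3, 3)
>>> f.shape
(19, 7)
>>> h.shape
(19, 7, 3)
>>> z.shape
(19, 19)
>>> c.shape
(5, 19, 7, 19)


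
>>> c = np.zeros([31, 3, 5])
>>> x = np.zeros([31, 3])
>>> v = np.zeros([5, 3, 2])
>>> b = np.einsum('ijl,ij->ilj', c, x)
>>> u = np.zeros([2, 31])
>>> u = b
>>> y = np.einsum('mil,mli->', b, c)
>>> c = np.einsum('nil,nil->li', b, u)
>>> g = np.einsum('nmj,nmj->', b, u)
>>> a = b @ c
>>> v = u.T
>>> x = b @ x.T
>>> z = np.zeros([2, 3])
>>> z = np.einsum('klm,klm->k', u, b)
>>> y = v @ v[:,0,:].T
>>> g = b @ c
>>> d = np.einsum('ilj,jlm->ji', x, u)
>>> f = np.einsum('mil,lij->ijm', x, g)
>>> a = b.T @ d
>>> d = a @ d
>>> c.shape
(3, 5)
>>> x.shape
(31, 5, 31)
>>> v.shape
(3, 5, 31)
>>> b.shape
(31, 5, 3)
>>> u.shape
(31, 5, 3)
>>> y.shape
(3, 5, 3)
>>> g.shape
(31, 5, 5)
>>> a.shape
(3, 5, 31)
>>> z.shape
(31,)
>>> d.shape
(3, 5, 31)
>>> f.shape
(5, 5, 31)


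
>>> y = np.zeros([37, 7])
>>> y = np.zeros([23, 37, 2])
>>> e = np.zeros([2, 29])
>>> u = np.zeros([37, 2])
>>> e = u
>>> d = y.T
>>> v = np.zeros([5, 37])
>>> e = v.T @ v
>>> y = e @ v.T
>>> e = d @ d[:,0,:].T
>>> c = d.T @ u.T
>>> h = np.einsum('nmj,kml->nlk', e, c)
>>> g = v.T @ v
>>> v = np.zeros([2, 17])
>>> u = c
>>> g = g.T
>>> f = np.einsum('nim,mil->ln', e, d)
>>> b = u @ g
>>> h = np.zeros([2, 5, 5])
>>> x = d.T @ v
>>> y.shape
(37, 5)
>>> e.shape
(2, 37, 2)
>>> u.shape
(23, 37, 37)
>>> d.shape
(2, 37, 23)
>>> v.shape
(2, 17)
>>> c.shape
(23, 37, 37)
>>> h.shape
(2, 5, 5)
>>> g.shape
(37, 37)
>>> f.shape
(23, 2)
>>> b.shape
(23, 37, 37)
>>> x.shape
(23, 37, 17)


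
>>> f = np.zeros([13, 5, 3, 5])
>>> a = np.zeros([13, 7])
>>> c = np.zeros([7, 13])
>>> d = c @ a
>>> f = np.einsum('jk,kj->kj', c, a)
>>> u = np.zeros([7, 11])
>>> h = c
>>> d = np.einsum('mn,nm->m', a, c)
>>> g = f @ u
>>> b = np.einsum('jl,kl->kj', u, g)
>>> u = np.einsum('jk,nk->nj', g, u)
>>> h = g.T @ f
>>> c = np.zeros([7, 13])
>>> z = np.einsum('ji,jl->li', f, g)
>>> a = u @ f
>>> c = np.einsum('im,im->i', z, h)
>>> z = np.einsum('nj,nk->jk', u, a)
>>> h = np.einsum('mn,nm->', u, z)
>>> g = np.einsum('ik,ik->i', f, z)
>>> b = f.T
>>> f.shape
(13, 7)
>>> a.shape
(7, 7)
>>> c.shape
(11,)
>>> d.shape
(13,)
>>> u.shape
(7, 13)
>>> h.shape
()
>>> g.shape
(13,)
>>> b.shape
(7, 13)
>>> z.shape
(13, 7)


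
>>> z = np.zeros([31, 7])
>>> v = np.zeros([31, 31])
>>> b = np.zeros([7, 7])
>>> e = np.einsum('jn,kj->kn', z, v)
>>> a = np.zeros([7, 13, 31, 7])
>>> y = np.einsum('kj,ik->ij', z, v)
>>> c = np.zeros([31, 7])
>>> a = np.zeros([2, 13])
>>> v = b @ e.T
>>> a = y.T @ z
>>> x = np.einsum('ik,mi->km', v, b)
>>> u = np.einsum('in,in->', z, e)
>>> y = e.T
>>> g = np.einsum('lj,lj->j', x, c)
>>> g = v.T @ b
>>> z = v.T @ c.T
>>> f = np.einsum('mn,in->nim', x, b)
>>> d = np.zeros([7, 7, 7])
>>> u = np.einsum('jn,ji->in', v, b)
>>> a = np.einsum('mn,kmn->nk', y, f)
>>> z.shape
(31, 31)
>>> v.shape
(7, 31)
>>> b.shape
(7, 7)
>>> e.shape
(31, 7)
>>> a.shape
(31, 7)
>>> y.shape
(7, 31)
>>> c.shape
(31, 7)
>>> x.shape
(31, 7)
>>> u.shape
(7, 31)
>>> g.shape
(31, 7)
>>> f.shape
(7, 7, 31)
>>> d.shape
(7, 7, 7)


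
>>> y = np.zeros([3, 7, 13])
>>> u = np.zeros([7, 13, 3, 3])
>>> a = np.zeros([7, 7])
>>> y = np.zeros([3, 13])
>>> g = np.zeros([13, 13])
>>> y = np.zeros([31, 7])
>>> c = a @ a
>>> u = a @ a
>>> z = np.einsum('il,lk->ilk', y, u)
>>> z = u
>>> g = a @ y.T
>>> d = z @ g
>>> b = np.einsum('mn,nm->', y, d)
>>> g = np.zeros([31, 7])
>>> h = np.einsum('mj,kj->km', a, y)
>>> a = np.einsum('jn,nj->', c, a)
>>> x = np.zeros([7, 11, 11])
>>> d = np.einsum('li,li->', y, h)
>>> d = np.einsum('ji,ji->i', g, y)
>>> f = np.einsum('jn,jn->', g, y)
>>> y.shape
(31, 7)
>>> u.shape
(7, 7)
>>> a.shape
()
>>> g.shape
(31, 7)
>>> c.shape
(7, 7)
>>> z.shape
(7, 7)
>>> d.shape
(7,)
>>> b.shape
()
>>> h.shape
(31, 7)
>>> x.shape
(7, 11, 11)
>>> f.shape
()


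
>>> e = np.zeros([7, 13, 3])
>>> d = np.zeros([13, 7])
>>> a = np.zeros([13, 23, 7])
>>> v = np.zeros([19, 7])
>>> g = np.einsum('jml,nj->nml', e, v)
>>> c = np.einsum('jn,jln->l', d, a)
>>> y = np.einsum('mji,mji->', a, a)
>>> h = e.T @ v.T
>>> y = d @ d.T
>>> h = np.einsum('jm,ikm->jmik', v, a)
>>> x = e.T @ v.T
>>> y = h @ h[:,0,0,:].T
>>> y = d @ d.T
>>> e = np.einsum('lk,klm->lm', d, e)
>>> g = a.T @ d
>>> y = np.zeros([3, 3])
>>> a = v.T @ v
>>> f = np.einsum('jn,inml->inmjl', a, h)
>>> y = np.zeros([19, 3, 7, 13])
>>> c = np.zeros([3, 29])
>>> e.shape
(13, 3)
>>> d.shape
(13, 7)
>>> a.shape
(7, 7)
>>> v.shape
(19, 7)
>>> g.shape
(7, 23, 7)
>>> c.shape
(3, 29)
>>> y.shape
(19, 3, 7, 13)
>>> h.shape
(19, 7, 13, 23)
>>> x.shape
(3, 13, 19)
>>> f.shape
(19, 7, 13, 7, 23)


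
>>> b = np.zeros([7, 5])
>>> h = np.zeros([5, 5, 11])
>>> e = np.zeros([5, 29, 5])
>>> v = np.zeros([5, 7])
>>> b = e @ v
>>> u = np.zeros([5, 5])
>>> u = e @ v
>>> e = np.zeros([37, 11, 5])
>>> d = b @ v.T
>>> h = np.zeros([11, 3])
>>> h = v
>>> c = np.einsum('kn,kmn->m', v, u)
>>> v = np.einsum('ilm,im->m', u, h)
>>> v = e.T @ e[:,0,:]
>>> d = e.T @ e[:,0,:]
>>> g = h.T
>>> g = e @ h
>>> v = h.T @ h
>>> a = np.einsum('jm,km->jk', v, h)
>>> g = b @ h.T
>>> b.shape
(5, 29, 7)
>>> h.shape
(5, 7)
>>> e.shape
(37, 11, 5)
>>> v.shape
(7, 7)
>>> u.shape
(5, 29, 7)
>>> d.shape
(5, 11, 5)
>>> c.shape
(29,)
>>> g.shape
(5, 29, 5)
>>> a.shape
(7, 5)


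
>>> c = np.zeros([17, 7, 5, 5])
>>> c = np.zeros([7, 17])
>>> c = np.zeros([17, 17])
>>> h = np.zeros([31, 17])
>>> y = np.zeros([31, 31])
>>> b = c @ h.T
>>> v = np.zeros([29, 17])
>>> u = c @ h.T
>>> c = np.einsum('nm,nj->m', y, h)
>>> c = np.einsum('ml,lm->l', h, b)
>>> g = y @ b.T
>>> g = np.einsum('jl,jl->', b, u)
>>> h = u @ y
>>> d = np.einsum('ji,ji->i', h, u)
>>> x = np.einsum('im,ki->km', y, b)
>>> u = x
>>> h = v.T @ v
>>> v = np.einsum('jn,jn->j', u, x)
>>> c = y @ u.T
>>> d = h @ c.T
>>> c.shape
(31, 17)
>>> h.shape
(17, 17)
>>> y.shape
(31, 31)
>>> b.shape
(17, 31)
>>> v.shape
(17,)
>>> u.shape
(17, 31)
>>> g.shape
()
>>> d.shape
(17, 31)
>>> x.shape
(17, 31)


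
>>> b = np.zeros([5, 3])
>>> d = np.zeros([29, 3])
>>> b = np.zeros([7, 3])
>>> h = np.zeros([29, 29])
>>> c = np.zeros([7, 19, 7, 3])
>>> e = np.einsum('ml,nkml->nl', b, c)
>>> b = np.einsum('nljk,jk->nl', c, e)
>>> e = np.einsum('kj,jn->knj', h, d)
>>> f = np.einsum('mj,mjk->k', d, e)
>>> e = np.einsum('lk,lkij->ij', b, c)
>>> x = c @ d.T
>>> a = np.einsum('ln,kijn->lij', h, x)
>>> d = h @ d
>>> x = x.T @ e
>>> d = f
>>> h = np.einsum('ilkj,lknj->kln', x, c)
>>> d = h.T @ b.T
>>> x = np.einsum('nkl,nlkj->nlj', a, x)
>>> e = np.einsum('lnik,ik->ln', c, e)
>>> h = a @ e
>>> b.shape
(7, 19)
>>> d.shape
(7, 7, 7)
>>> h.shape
(29, 19, 19)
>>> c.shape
(7, 19, 7, 3)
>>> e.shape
(7, 19)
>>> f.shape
(29,)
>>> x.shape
(29, 7, 3)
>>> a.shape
(29, 19, 7)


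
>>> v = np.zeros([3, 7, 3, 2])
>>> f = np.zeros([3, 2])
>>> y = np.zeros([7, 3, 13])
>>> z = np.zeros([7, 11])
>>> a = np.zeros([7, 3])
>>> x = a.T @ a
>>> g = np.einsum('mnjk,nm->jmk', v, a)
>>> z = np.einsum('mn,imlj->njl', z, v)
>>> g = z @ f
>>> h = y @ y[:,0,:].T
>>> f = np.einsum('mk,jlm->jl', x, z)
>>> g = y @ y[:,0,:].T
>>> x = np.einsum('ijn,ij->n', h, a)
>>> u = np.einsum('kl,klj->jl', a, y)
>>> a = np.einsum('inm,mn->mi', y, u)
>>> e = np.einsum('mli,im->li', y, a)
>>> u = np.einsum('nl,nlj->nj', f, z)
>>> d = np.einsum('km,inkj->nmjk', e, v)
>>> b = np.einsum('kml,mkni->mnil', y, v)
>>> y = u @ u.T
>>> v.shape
(3, 7, 3, 2)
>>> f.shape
(11, 2)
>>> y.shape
(11, 11)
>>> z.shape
(11, 2, 3)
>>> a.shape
(13, 7)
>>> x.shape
(7,)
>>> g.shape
(7, 3, 7)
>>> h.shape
(7, 3, 7)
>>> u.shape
(11, 3)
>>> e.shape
(3, 13)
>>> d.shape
(7, 13, 2, 3)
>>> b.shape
(3, 3, 2, 13)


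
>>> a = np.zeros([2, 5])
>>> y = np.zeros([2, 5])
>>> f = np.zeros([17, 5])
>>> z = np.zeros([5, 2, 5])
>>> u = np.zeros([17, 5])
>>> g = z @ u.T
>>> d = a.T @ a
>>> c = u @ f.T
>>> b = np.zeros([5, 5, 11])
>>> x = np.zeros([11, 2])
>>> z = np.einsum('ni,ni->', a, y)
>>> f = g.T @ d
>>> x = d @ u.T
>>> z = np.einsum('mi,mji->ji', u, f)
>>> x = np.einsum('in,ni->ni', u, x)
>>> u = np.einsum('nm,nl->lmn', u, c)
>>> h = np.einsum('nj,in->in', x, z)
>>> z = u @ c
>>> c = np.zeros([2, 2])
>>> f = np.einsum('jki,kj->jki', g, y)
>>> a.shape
(2, 5)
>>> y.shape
(2, 5)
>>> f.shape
(5, 2, 17)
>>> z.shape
(17, 5, 17)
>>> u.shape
(17, 5, 17)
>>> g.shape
(5, 2, 17)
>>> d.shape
(5, 5)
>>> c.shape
(2, 2)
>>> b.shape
(5, 5, 11)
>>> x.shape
(5, 17)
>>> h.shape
(2, 5)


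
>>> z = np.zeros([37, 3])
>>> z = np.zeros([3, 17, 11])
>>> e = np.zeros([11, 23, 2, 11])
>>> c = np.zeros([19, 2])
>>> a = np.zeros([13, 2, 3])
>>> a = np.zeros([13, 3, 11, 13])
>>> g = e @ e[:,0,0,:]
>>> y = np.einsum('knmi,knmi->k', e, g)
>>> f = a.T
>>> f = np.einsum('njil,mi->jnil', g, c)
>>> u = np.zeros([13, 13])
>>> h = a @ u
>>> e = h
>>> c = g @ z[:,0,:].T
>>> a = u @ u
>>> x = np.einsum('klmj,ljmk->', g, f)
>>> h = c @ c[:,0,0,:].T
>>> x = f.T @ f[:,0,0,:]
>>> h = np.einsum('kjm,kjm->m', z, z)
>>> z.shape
(3, 17, 11)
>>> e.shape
(13, 3, 11, 13)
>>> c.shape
(11, 23, 2, 3)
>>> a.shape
(13, 13)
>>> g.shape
(11, 23, 2, 11)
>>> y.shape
(11,)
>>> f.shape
(23, 11, 2, 11)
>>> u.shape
(13, 13)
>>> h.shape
(11,)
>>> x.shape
(11, 2, 11, 11)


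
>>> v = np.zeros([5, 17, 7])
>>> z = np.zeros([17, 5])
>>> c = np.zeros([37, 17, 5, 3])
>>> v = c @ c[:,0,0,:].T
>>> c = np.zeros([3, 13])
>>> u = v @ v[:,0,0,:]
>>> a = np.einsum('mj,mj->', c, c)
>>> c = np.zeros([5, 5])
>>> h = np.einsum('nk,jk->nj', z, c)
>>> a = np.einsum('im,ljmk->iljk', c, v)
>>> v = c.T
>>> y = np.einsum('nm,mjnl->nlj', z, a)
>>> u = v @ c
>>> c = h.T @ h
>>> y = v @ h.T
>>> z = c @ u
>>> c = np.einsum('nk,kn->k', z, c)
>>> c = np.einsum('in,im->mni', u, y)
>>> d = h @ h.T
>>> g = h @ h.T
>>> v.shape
(5, 5)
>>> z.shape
(5, 5)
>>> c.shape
(17, 5, 5)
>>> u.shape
(5, 5)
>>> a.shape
(5, 37, 17, 37)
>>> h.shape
(17, 5)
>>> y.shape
(5, 17)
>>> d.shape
(17, 17)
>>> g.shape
(17, 17)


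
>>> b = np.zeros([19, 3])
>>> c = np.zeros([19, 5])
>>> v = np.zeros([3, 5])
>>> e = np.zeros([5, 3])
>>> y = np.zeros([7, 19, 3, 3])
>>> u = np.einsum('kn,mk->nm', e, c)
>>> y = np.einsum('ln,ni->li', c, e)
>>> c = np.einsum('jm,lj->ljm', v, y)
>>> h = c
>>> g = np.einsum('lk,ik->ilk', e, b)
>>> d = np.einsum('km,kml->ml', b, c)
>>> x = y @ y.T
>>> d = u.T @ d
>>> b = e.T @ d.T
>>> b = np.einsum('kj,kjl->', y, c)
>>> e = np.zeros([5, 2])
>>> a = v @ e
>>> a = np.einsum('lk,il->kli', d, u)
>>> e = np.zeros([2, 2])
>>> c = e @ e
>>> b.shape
()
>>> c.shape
(2, 2)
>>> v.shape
(3, 5)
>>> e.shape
(2, 2)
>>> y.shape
(19, 3)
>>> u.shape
(3, 19)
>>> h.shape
(19, 3, 5)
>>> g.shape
(19, 5, 3)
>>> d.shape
(19, 5)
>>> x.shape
(19, 19)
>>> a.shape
(5, 19, 3)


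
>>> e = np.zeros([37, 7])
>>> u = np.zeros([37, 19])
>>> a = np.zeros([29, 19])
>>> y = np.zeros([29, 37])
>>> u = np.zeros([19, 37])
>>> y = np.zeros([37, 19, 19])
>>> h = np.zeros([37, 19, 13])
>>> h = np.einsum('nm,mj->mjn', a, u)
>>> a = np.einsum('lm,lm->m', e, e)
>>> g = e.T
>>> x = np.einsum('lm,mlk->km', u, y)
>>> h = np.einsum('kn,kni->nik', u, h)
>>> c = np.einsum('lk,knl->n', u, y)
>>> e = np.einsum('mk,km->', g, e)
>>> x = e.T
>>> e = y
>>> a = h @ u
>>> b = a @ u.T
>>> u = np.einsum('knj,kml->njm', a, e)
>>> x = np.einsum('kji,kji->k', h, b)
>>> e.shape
(37, 19, 19)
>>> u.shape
(29, 37, 19)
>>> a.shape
(37, 29, 37)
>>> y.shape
(37, 19, 19)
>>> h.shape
(37, 29, 19)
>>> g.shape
(7, 37)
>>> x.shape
(37,)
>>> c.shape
(19,)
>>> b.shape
(37, 29, 19)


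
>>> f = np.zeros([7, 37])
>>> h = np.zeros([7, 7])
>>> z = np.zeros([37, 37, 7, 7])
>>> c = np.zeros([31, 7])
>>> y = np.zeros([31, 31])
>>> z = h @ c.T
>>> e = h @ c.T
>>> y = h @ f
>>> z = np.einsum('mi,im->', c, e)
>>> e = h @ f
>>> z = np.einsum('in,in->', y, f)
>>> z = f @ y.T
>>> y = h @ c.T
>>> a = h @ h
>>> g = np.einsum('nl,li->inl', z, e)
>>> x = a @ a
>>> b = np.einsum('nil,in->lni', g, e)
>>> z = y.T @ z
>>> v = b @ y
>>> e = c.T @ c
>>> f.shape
(7, 37)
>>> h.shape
(7, 7)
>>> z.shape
(31, 7)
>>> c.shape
(31, 7)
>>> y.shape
(7, 31)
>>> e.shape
(7, 7)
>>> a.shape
(7, 7)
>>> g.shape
(37, 7, 7)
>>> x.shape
(7, 7)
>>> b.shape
(7, 37, 7)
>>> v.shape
(7, 37, 31)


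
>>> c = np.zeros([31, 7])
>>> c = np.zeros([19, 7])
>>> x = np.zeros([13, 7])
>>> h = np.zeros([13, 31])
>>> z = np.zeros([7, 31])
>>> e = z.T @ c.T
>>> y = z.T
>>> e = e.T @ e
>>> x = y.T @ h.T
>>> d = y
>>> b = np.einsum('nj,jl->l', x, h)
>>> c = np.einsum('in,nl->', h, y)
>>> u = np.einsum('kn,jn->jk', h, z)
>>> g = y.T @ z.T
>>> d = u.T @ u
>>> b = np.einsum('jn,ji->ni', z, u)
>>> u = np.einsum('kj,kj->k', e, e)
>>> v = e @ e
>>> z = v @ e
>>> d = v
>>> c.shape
()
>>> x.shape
(7, 13)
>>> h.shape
(13, 31)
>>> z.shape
(19, 19)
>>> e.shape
(19, 19)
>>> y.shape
(31, 7)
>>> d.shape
(19, 19)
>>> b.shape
(31, 13)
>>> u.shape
(19,)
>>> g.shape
(7, 7)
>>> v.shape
(19, 19)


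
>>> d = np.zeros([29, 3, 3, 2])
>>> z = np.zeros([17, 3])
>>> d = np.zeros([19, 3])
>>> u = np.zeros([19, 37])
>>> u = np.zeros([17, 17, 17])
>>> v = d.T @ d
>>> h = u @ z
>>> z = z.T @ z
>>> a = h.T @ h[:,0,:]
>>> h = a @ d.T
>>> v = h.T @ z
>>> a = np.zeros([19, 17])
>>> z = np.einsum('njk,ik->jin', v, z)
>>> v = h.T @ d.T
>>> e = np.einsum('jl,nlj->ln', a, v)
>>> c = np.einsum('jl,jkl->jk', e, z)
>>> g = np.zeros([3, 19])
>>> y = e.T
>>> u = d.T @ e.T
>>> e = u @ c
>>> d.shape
(19, 3)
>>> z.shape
(17, 3, 19)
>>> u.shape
(3, 17)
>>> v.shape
(19, 17, 19)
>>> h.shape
(3, 17, 19)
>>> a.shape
(19, 17)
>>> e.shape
(3, 3)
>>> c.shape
(17, 3)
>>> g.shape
(3, 19)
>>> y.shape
(19, 17)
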